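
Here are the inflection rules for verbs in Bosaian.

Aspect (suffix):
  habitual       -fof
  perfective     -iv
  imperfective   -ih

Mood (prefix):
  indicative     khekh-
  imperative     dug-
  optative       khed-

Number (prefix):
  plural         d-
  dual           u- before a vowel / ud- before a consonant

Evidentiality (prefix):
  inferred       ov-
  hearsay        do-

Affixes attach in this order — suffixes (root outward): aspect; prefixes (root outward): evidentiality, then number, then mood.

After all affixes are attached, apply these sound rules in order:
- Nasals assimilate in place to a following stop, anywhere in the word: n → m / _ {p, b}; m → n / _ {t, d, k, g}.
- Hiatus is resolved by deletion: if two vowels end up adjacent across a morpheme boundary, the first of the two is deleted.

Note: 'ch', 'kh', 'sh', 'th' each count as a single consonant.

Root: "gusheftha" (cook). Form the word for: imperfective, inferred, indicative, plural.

Attach aspect imperfective -ih → gushefthaih.
Attach evidentiality inferred ov- → ovgushefthaih.
Attach number plural d- → dovgushefthaih.
Attach mood indicative khekh- → khekhdovgushefthaih.
Nasal assimilation: no change.
Apply vowel deletion: khekhdovgushefthaih → khekhdovgushefthih.

khekhdovgushefthih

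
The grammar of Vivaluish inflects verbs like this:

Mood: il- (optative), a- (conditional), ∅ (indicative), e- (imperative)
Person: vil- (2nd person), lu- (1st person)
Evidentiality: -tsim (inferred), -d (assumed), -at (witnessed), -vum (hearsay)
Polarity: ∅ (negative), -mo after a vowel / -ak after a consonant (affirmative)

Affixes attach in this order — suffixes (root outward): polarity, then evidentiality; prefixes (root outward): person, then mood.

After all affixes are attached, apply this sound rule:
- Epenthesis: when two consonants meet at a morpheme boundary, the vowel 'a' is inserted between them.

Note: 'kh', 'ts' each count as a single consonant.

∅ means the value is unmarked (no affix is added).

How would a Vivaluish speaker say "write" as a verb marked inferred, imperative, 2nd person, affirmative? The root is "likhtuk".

evilalikhtukakatsim

Attach person 2nd person vil- → villikhtuk.
Attach polarity affirmative -ak (after consonant 'k') → villikhtukak.
Attach mood imperative e- → evillikhtukak.
Attach evidentiality inferred -tsim → evillikhtukaktsim.
Apply epenthesis: evillikhtukaktsim → evilalikhtukakatsim.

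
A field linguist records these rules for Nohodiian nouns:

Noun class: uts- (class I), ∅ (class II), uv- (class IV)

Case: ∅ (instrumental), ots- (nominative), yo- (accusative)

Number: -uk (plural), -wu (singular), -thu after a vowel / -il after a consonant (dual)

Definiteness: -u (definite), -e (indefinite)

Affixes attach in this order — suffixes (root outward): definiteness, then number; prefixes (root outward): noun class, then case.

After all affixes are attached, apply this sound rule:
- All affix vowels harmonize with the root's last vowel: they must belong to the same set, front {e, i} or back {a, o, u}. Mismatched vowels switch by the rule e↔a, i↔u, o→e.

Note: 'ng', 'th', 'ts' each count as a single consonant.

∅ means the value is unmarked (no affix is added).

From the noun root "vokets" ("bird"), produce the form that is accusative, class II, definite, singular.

noun class = class II: zero marking, form stays vokets.
Attach definiteness definite -u → voketsu.
Attach number singular -wu → voketsuwu.
Attach case accusative yo- → yovoketsuwu.
Apply vowel harmony: yovoketsuwu → yevoketsiwi.

yevoketsiwi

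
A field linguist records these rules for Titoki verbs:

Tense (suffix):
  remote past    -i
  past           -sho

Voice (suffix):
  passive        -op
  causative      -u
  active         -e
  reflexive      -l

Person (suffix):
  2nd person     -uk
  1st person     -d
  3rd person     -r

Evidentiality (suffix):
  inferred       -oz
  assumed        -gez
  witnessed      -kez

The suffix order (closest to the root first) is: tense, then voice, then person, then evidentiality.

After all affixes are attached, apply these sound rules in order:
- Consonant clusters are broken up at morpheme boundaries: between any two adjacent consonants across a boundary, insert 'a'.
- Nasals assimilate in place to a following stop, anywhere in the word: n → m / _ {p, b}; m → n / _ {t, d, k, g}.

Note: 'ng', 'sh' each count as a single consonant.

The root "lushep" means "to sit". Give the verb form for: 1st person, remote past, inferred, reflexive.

lushepiladoz

Attach tense remote past -i → lushepi.
Attach voice reflexive -l → lushepil.
Attach person 1st person -d → lushepild.
Attach evidentiality inferred -oz → lushepildoz.
Apply epenthesis: lushepildoz → lushepiladoz.
Nasal assimilation: no change.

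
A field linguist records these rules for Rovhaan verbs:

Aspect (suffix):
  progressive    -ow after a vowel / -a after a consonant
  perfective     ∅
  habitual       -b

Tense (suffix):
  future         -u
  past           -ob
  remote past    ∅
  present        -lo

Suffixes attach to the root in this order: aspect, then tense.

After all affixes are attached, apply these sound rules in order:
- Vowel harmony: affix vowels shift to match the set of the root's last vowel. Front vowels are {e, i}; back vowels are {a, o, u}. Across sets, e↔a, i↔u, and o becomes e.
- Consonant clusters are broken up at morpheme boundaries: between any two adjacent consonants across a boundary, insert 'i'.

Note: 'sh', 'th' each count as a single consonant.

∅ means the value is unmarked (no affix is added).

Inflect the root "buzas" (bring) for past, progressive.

Attach aspect progressive -a (after consonant 's') → buzasa.
Attach tense past -ob → buzasaob.
Vowel harmony: no change.
Epenthesis: no change.

buzasaob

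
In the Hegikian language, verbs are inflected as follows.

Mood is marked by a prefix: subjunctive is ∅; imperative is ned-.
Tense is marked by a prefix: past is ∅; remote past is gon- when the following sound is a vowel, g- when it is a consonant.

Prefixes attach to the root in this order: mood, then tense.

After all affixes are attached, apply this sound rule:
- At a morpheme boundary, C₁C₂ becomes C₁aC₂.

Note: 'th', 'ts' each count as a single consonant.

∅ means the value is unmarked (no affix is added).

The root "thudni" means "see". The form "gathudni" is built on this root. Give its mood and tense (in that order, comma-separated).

subjunctive, remote past

Segment: g-thudni.
mood: ∅ → subjunctive.
tense: gon/g- → remote past.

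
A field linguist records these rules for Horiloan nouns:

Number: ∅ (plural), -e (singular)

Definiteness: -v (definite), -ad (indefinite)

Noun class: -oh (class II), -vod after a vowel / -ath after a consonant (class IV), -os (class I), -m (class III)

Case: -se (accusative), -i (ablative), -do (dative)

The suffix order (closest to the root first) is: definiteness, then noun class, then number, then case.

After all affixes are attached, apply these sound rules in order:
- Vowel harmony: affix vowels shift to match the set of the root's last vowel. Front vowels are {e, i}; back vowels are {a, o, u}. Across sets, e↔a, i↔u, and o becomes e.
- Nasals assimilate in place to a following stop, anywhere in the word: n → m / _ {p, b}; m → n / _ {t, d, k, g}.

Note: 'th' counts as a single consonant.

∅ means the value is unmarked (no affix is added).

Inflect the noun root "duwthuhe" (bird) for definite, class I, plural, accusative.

Attach definiteness definite -v → duwthuhev.
Attach noun class class I -os → duwthuhevos.
number = plural: zero marking, form stays duwthuhevos.
Attach case accusative -se → duwthuhevosse.
Apply vowel harmony: duwthuhevosse → duwthuhevesse.
Nasal assimilation: no change.

duwthuhevesse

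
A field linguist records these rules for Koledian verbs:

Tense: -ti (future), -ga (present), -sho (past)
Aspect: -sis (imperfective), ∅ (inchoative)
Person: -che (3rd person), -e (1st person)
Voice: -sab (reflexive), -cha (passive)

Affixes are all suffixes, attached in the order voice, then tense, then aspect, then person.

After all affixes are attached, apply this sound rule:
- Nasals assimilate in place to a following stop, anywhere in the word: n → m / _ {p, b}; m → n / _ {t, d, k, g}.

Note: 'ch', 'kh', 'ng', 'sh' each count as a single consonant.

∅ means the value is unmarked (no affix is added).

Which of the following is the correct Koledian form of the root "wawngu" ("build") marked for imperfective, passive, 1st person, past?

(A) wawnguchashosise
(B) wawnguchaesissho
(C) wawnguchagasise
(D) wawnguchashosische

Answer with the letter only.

Attach voice passive -cha → wawngucha.
Attach tense past -sho → wawnguchasho.
Attach aspect imperfective -sis → wawnguchashosis.
Attach person 1st person -e → wawnguchashosise.
Nasal assimilation: no change.
So the correct form is wawnguchashosise, option (A).
(D) wawnguchashosische is wrong: it uses 3rd person instead of 1st person for person.
(C) wawnguchagasise is wrong: it uses present instead of past for tense.
(B) wawnguchaesissho is wrong: it has the affixes in the wrong order.

A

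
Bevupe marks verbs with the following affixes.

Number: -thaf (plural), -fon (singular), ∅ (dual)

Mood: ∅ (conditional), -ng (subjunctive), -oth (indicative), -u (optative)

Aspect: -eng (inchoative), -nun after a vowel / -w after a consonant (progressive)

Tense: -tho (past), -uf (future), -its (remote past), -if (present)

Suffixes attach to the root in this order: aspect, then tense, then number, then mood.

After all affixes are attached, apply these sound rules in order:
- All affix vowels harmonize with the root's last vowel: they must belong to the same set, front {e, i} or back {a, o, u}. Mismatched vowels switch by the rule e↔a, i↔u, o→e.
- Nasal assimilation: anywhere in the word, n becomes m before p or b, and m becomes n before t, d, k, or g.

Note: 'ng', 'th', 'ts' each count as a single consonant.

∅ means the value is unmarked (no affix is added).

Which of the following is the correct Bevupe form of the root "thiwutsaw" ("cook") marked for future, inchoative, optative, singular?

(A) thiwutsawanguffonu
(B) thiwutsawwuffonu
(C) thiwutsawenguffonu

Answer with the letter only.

Attach aspect inchoative -eng → thiwutsaweng.
Attach tense future -uf → thiwutsawenguf.
Attach number singular -fon → thiwutsawenguffon.
Attach mood optative -u → thiwutsawenguffonu.
Apply vowel harmony: thiwutsawenguffonu → thiwutsawanguffonu.
Nasal assimilation: no change.
So the correct form is thiwutsawanguffonu, option (A).
(C) thiwutsawenguffonu is wrong: it fails to apply the sound rule(s).
(B) thiwutsawwuffonu is wrong: it uses progressive instead of inchoative for aspect.

A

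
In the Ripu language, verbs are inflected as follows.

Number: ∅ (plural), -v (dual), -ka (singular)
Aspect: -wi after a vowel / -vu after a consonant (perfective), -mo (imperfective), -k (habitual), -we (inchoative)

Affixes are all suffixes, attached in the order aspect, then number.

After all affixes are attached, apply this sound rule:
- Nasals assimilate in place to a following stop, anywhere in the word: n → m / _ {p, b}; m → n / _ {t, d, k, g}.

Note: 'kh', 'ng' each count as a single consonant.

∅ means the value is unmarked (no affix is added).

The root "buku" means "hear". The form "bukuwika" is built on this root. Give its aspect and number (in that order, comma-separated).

perfective, singular

Segment: buku-wi-ka.
aspect: -wi/vu → perfective.
number: -ka → singular.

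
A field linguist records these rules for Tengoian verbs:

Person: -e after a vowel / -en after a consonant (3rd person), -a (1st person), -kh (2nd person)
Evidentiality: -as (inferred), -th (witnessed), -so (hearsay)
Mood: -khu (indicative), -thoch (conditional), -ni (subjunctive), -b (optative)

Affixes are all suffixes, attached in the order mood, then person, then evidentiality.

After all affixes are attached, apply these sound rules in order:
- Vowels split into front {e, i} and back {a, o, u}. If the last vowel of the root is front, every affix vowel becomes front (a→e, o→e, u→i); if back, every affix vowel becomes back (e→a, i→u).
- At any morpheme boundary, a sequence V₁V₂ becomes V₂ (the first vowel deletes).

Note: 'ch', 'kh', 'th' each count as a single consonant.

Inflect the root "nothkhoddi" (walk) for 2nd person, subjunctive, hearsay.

nothkhoddinikhse

Attach mood subjunctive -ni → nothkhoddini.
Attach person 2nd person -kh → nothkhoddinikh.
Attach evidentiality hearsay -so → nothkhoddinikhso.
Apply vowel harmony: nothkhoddinikhso → nothkhoddinikhse.
Vowel deletion: no change.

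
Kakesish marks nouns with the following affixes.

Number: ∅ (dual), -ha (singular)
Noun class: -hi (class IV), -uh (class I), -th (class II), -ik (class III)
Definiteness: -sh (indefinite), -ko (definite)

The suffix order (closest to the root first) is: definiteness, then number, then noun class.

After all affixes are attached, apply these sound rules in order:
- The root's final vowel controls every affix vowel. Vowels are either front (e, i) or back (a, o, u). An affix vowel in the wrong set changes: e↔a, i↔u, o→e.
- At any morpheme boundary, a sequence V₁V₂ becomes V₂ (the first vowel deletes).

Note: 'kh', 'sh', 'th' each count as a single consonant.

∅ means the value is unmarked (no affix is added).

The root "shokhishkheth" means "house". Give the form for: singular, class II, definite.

shokhishkhethkeheth

Attach definiteness definite -ko → shokhishkhethko.
Attach number singular -ha → shokhishkhethkoha.
Attach noun class class II -th → shokhishkhethkohath.
Apply vowel harmony: shokhishkhethkohath → shokhishkhethkeheth.
Vowel deletion: no change.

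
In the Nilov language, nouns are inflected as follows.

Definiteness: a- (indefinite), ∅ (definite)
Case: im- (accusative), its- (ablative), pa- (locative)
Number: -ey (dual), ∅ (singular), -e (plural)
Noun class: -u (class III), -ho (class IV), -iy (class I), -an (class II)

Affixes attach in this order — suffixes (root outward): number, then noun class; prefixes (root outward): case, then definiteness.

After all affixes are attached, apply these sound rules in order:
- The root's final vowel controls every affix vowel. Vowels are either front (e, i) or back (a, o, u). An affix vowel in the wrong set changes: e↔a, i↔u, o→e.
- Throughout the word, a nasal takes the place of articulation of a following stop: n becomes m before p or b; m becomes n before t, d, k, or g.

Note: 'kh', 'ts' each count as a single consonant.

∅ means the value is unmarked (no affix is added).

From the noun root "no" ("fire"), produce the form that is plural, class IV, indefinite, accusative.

aumnoaho

Attach number plural -e → noe.
Attach noun class class IV -ho → noeho.
Attach case accusative im- → imnoeho.
Attach definiteness indefinite a- → aimnoeho.
Apply vowel harmony: aimnoeho → aumnoaho.
Nasal assimilation: no change.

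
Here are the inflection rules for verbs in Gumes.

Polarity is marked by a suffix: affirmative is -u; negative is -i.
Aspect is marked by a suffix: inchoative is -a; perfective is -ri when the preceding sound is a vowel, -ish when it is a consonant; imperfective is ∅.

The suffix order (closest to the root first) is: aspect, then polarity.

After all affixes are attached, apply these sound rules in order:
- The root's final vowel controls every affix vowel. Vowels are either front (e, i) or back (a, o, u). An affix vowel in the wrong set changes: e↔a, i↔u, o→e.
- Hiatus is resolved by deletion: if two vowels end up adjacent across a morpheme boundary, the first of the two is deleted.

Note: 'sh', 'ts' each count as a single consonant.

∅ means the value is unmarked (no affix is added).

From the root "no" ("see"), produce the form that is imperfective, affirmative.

aspect = imperfective: zero marking, form stays no.
Attach polarity affirmative -u → nou.
Vowel harmony: no change.
Apply vowel deletion: nou → nu.

nu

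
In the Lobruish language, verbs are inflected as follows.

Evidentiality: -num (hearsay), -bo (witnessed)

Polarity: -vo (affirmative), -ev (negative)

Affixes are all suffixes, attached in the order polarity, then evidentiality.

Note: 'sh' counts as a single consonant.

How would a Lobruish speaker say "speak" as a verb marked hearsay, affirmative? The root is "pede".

Attach polarity affirmative -vo → pedevo.
Attach evidentiality hearsay -num → pedevonum.

pedevonum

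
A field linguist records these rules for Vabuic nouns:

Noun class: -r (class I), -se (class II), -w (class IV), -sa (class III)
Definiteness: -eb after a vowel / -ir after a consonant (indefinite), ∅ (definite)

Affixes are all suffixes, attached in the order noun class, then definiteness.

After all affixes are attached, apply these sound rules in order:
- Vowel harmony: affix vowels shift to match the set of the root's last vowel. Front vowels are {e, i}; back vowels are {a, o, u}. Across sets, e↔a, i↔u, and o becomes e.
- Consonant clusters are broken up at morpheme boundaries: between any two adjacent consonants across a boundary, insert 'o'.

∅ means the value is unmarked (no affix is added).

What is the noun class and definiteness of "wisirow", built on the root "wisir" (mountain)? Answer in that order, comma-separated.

Segment: wisir-w.
noun class: -w → class IV.
definiteness: ∅ → definite.

class IV, definite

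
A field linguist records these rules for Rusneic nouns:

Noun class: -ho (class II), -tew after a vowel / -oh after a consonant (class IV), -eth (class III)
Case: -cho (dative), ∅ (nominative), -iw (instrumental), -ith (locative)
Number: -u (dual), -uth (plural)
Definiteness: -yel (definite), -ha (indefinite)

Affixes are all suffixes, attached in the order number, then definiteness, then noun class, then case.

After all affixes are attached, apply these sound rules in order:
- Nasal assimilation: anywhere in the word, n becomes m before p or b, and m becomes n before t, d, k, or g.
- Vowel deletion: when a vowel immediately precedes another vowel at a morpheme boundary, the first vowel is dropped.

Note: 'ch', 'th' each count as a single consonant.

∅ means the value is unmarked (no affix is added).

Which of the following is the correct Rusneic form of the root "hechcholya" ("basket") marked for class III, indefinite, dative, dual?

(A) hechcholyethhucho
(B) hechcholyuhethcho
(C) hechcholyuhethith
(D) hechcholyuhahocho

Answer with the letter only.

B

Attach number dual -u → hechcholyau.
Attach definiteness indefinite -ha → hechcholyauha.
Attach noun class class III -eth → hechcholyauhaeth.
Attach case dative -cho → hechcholyauhaethcho.
Nasal assimilation: no change.
Apply vowel deletion: hechcholyauhaethcho → hechcholyuhethcho.
So the correct form is hechcholyuhethcho, option (B).
(D) hechcholyuhahocho is wrong: it uses class II instead of class III for noun class.
(C) hechcholyuhethith is wrong: it uses locative instead of dative for case.
(A) hechcholyethhucho is wrong: it has the affixes in the wrong order.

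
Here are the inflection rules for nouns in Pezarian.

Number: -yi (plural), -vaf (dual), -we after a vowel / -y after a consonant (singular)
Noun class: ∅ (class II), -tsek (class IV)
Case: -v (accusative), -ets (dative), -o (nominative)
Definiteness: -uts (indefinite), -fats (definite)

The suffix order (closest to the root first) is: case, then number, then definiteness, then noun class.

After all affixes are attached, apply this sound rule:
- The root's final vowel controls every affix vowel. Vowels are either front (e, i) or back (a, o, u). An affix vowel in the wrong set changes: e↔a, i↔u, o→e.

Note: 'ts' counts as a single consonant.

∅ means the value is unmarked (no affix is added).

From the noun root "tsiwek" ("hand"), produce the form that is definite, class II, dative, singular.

tsiweketsyfets

Attach case dative -ets → tsiwekets.
Attach number singular -y (after consonant 'ts') → tsiweketsy.
Attach definiteness definite -fats → tsiweketsyfats.
noun class = class II: zero marking, form stays tsiweketsyfats.
Apply vowel harmony: tsiweketsyfats → tsiweketsyfets.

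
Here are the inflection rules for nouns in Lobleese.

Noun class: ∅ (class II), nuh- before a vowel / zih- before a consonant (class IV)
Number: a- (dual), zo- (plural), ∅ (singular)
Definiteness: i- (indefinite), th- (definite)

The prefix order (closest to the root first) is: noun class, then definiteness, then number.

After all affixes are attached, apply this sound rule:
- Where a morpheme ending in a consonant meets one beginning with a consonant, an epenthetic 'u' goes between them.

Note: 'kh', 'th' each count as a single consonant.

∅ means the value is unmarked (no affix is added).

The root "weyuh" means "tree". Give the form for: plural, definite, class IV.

Attach noun class class IV zih- (before consonant 'w') → zihweyuh.
Attach definiteness definite th- → thzihweyuh.
Attach number plural zo- → zothzihweyuh.
Apply epenthesis: zothzihweyuh → zothuzihuweyuh.

zothuzihuweyuh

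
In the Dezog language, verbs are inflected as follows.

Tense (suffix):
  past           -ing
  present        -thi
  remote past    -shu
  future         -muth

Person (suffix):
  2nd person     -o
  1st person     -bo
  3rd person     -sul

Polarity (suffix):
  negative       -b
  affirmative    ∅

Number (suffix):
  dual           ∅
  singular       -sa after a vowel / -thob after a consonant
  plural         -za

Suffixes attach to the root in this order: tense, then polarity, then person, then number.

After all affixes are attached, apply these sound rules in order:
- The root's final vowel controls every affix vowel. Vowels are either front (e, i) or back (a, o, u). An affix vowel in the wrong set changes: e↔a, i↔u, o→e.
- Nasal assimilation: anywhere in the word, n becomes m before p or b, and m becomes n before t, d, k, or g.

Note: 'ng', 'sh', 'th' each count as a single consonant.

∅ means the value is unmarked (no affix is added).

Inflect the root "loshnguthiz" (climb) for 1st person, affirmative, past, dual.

Attach tense past -ing → loshnguthizing.
polarity = affirmative: zero marking, form stays loshnguthizing.
Attach person 1st person -bo → loshnguthizingbo.
number = dual: zero marking, form stays loshnguthizingbo.
Apply vowel harmony: loshnguthizingbo → loshnguthizingbe.
Nasal assimilation: no change.

loshnguthizingbe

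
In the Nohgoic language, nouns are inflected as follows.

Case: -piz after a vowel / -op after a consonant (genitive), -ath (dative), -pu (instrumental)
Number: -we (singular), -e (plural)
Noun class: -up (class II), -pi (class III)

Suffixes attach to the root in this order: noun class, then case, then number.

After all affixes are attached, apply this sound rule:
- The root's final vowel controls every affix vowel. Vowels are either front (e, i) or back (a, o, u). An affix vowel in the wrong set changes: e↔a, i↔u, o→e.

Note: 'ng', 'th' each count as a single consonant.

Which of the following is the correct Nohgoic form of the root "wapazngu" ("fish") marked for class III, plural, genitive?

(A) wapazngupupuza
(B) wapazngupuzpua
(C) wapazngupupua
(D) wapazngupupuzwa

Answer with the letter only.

A

Attach noun class class III -pi → wapazngupi.
Attach case genitive -piz (after vowel 'i') → wapazngupipiz.
Attach number plural -e → wapazngupipize.
Apply vowel harmony: wapazngupipize → wapazngupupuza.
So the correct form is wapazngupupuza, option (A).
(B) wapazngupuzpua is wrong: it has the affixes in the wrong order.
(D) wapazngupupuzwa is wrong: it uses singular instead of plural for number.
(C) wapazngupupua is wrong: it uses instrumental instead of genitive for case.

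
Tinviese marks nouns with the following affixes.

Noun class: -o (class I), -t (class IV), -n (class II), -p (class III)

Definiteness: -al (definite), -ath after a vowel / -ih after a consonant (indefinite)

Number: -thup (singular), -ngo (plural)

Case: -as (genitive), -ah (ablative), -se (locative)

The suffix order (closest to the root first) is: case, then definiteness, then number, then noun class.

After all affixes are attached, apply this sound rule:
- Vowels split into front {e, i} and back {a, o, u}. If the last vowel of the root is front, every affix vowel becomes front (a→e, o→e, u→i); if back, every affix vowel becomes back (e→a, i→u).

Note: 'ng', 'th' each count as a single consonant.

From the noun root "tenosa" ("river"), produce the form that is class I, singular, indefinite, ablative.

tenosaahuhthupo

Attach case ablative -ah → tenosaah.
Attach definiteness indefinite -ih (after consonant 'h') → tenosaahih.
Attach number singular -thup → tenosaahihthup.
Attach noun class class I -o → tenosaahihthupo.
Apply vowel harmony: tenosaahihthupo → tenosaahuhthupo.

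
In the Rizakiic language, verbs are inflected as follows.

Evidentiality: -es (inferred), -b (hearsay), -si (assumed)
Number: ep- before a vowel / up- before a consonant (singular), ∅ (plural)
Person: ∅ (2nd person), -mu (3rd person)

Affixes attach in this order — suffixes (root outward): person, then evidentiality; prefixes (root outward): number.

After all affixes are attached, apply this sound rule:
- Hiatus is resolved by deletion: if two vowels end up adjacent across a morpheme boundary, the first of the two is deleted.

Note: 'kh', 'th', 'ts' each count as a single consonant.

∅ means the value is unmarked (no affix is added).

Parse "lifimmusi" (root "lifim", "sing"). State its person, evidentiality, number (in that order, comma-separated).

Segment: lifim-mu-si.
person: -mu → 3rd person.
evidentiality: -si → assumed.
number: ∅ → plural.

3rd person, assumed, plural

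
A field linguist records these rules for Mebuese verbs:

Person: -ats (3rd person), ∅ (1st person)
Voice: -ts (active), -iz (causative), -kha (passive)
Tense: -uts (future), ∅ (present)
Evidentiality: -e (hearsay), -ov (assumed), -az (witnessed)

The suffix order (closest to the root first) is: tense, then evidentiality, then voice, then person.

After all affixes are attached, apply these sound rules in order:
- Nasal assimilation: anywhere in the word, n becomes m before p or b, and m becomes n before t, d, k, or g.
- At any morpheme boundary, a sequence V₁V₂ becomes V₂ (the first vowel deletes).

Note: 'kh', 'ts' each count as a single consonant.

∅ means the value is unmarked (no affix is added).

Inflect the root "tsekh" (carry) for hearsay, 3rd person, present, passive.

tsekhekhats

tense = present: zero marking, form stays tsekh.
Attach evidentiality hearsay -e → tsekhe.
Attach voice passive -kha → tsekhekha.
Attach person 3rd person -ats → tsekhekhaats.
Nasal assimilation: no change.
Apply vowel deletion: tsekhekhaats → tsekhekhats.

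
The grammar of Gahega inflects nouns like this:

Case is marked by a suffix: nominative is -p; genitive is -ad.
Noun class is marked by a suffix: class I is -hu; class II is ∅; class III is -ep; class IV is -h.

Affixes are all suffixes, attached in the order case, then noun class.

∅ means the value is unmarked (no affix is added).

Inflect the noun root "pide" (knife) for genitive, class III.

Attach case genitive -ad → pidead.
Attach noun class class III -ep → pideadep.

pideadep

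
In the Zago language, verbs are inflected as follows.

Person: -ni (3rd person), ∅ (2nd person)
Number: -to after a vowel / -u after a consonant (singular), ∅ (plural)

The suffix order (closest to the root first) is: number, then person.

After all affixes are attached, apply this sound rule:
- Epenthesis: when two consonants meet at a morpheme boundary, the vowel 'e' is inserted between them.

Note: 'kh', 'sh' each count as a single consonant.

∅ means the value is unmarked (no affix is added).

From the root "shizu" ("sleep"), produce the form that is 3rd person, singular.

shizutoni

Attach number singular -to (after vowel 'u') → shizuto.
Attach person 3rd person -ni → shizutoni.
Epenthesis: no change.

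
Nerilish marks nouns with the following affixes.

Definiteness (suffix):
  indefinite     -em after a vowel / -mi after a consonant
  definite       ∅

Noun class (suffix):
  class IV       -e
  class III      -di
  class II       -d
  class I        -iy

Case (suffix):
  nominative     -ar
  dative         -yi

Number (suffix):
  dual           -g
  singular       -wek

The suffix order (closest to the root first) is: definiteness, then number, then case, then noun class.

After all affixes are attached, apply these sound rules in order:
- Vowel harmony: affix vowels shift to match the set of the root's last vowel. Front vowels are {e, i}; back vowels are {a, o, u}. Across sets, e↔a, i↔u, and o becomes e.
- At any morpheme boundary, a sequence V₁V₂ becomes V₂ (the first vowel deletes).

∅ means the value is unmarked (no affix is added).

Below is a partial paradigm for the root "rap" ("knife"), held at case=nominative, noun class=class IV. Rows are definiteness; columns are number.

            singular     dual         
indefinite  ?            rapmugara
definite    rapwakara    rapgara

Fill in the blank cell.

Attach definiteness indefinite -mi (after consonant 'p') → rapmi.
Attach number singular -wek → rapmiwek.
Attach case nominative -ar → rapmiwekar.
Attach noun class class IV -e → rapmiwekare.
Apply vowel harmony: rapmiwekare → rapmuwakara.
Vowel deletion: no change.

rapmuwakara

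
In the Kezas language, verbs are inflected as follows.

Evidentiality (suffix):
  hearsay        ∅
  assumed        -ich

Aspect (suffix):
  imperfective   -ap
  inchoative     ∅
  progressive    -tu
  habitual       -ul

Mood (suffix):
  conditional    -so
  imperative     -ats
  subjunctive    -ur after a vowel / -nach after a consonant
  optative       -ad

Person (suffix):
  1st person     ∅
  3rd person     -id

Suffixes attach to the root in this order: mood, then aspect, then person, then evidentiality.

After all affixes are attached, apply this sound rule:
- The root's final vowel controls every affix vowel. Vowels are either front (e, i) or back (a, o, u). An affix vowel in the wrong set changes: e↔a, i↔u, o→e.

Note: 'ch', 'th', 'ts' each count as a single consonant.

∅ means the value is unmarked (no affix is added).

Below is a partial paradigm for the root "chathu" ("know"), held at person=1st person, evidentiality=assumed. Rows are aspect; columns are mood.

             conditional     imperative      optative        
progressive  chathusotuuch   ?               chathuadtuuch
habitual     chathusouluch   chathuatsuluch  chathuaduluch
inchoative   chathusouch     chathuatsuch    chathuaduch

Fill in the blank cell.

Attach mood imperative -ats → chathuats.
Attach aspect progressive -tu → chathuatstu.
person = 1st person: zero marking, form stays chathuatstu.
Attach evidentiality assumed -ich → chathuatstuich.
Apply vowel harmony: chathuatstuich → chathuatstuuch.

chathuatstuuch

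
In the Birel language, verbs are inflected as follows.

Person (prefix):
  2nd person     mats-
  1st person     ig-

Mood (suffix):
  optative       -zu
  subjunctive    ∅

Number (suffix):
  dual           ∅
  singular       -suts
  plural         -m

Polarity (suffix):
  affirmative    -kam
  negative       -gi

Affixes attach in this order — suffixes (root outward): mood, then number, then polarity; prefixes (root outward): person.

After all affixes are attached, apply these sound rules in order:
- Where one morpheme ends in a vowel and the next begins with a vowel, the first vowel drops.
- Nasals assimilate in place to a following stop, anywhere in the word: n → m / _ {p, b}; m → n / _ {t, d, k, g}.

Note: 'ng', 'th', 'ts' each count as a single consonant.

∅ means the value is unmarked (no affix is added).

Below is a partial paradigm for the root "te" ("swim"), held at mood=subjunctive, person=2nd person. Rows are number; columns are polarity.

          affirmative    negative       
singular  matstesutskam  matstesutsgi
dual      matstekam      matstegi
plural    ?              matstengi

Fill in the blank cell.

matstenkam

mood = subjunctive: zero marking, form stays te.
Attach number plural -m → tem.
Attach person 2nd person mats- → matstem.
Attach polarity affirmative -kam → matstemkam.
Vowel deletion: no change.
Apply nasal assimilation: matstemkam → matstenkam.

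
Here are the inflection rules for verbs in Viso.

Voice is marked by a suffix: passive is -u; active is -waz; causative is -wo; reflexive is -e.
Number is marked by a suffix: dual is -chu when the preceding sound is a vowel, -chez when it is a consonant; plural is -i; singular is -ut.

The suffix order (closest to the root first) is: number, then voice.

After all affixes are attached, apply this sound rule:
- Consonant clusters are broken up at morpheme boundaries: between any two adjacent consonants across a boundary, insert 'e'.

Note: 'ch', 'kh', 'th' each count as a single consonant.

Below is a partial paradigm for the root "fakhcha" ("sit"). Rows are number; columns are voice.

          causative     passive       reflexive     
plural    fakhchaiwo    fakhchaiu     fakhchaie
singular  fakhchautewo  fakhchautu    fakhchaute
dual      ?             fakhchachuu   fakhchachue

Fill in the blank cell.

Attach number dual -chu (after vowel 'a') → fakhchachu.
Attach voice causative -wo → fakhchachuwo.
Epenthesis: no change.

fakhchachuwo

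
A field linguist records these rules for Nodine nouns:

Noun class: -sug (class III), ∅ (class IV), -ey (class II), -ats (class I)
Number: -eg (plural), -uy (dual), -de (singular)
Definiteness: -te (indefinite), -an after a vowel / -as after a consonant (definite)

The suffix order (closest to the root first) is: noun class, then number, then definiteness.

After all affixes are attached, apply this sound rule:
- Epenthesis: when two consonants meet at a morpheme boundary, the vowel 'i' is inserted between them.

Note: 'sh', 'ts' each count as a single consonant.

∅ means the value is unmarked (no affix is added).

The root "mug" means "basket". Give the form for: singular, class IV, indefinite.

noun class = class IV: zero marking, form stays mug.
Attach number singular -de → mugde.
Attach definiteness indefinite -te → mugdete.
Apply epenthesis: mugdete → mugidete.

mugidete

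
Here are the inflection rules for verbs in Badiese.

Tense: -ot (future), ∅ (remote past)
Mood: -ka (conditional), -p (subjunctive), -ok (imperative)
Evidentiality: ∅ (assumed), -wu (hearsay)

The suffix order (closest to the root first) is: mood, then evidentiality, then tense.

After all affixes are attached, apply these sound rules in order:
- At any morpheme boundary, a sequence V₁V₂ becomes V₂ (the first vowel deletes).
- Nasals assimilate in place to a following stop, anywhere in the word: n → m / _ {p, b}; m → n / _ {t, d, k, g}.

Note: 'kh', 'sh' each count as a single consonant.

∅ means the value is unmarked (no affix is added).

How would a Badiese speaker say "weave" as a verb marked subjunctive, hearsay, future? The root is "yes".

yespwot

Attach mood subjunctive -p → yesp.
Attach evidentiality hearsay -wu → yespwu.
Attach tense future -ot → yespwuot.
Apply vowel deletion: yespwuot → yespwot.
Nasal assimilation: no change.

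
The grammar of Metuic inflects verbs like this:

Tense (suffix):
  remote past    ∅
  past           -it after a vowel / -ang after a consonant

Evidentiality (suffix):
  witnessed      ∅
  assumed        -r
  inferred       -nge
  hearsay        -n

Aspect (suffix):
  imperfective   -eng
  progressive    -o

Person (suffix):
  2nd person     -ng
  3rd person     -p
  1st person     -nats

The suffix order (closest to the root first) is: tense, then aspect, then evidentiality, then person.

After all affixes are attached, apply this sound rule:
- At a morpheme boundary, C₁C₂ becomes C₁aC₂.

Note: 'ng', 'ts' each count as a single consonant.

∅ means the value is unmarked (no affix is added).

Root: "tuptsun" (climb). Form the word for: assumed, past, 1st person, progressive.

Attach tense past -ang (after consonant 'n') → tuptsunang.
Attach aspect progressive -o → tuptsunango.
Attach evidentiality assumed -r → tuptsunangor.
Attach person 1st person -nats → tuptsunangornats.
Apply epenthesis: tuptsunangornats → tuptsunangoranats.

tuptsunangoranats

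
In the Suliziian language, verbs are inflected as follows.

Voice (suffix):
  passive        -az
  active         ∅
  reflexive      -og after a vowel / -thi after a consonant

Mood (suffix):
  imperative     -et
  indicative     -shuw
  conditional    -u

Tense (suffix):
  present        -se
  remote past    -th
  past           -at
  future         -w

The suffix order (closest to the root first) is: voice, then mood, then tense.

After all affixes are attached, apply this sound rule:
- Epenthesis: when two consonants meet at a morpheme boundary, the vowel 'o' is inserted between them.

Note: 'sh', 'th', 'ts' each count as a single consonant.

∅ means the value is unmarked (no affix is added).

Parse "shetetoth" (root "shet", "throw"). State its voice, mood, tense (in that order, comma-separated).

Segment: shet-et-th.
voice: ∅ → active.
mood: -et → imperative.
tense: -th → remote past.

active, imperative, remote past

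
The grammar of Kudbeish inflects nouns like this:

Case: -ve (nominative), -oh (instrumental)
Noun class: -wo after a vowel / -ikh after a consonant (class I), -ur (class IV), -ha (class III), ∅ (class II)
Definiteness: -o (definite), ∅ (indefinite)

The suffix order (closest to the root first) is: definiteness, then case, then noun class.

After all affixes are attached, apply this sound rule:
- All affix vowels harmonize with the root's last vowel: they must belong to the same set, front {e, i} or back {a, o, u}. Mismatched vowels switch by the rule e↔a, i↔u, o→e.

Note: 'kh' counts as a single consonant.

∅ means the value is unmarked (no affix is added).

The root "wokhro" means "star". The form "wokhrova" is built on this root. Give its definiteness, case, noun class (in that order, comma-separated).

indefinite, nominative, class II

Segment: wokhro-ve.
definiteness: ∅ → indefinite.
case: -ve → nominative.
noun class: ∅ → class II.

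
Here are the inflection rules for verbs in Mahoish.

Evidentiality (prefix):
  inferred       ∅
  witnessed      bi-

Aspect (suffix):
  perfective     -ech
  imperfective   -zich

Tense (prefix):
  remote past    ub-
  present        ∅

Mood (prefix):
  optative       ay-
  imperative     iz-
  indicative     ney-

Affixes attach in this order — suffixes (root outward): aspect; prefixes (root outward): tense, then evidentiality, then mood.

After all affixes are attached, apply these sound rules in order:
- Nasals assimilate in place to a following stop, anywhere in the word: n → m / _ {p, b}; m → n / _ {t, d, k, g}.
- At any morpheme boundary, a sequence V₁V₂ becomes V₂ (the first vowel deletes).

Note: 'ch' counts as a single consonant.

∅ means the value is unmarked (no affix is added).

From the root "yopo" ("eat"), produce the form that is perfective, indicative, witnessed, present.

neybiyopech

Attach aspect perfective -ech → yopoech.
tense = present: zero marking, form stays yopoech.
Attach evidentiality witnessed bi- → biyopoech.
Attach mood indicative ney- → neybiyopoech.
Nasal assimilation: no change.
Apply vowel deletion: neybiyopoech → neybiyopech.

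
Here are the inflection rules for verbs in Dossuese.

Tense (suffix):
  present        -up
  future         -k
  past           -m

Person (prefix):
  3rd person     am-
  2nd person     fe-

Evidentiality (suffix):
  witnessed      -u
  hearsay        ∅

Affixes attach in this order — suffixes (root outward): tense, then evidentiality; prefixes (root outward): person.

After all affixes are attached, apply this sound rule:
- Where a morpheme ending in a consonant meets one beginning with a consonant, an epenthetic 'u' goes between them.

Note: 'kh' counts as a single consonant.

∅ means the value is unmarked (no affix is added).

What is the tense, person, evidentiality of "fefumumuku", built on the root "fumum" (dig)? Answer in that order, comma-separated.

Segment: fe-fumum-k-u.
tense: -k → future.
person: fe- → 2nd person.
evidentiality: -u → witnessed.

future, 2nd person, witnessed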